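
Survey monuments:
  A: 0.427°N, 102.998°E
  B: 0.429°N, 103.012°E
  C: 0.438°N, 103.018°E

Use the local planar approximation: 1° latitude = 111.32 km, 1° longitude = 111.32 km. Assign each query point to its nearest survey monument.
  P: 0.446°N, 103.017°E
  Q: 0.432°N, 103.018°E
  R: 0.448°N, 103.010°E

P at 0.446°N, 103.017°E:
  A: √((-0.019·111.32)² + (-0.019·111.32)²) = √(4.47356 + 4.47356) = 2.991 km
  B: √((-0.017·111.32)² + (-0.005·111.32)²) = √(3.58133 + 0.30980) = 1.973 km
  C: √((-0.008·111.32)² + (0.001·111.32)²) = √(0.79310 + 0.01239) = 0.897 km
  → nearest: C (0.897 km)
Q at 0.432°N, 103.018°E:
  A: √((-0.005·111.32)² + (-0.020·111.32)²) = √(0.30980 + 4.95686) = 2.295 km
  B: √((-0.003·111.32)² + (-0.006·111.32)²) = √(0.11153 + 0.44612) = 0.747 km
  C: √((0.006·111.32)² + (0.000·111.32)²) = √(0.44612 + 0.00000) = 0.668 km
  → nearest: C (0.668 km)
R at 0.448°N, 103.010°E:
  A: √((-0.021·111.32)² + (-0.012·111.32)²) = √(5.46493 + 1.78447) = 2.692 km
  B: √((-0.019·111.32)² + (0.002·111.32)²) = √(4.47356 + 0.04957) = 2.127 km
  C: √((-0.010·111.32)² + (0.008·111.32)²) = √(1.23921 + 0.79310) = 1.426 km
  → nearest: C (1.426 km)

P→C; Q→C; R→C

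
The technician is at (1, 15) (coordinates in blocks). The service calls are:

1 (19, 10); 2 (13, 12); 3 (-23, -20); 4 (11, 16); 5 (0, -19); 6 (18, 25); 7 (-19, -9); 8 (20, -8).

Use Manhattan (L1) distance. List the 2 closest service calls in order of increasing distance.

Distances from (1, 15):
1: 23 blocks
2: 15 blocks
3: 59 blocks
4: 11 blocks
5: 35 blocks
6: 27 blocks
7: 44 blocks
8: 42 blocks
Sorted: 4 (11 blocks) < 2 (15 blocks) < 1 (23 blocks) < 6 (27 blocks) < …

4, 2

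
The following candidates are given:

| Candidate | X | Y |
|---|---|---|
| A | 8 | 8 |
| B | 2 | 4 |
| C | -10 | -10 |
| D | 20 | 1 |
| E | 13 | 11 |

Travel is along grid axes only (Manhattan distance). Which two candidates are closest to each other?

Pairwise distances:
A–B: |-6| + |-4| = 6 + 4 = 10
A–C: |-18| + |-18| = 18 + 18 = 36
A–D: |12| + |-7| = 12 + 7 = 19
A–E: |5| + |3| = 5 + 3 = 8
B–C: |-12| + |-14| = 12 + 14 = 26
B–D: |18| + |-3| = 18 + 3 = 21
B–E: |11| + |7| = 11 + 7 = 18
C–D: |30| + |11| = 30 + 11 = 41
C–E: |23| + |21| = 23 + 21 = 44
D–E: |-7| + |10| = 7 + 10 = 17
Closest pair: A–E at 8.

A and E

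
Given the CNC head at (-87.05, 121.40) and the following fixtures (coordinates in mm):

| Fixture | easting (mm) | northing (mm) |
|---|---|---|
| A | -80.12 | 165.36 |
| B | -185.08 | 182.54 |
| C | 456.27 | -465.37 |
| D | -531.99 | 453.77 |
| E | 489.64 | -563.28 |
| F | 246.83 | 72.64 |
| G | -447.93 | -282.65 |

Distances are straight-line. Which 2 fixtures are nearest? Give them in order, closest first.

Distances from (-87.05, 121.40):
A: 44.50 mm
B: 115.53 mm
C: 799.68 mm
D: 555.38 mm
E: 895.19 mm
F: 337.42 mm
G: 541.75 mm
Sorted: A (44.50 mm) < B (115.53 mm) < F (337.42 mm) < G (541.75 mm) < …

A, B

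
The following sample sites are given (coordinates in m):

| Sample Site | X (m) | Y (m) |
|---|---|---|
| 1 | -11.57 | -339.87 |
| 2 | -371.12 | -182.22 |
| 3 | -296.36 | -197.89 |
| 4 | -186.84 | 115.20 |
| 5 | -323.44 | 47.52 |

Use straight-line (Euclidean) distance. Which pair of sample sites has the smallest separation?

Pairwise distances:
1–2: 392.59 m
1–3: 318.22 m
1–4: 487.66 m
1–5: 497.33 m
2–3: 76.38 m
2–4: 349.88 m
2–5: 234.64 m
3–4: 331.69 m
3–5: 246.90 m
4–5: 152.45 m
Closest pair: 2–3 at 76.38 m.

2 and 3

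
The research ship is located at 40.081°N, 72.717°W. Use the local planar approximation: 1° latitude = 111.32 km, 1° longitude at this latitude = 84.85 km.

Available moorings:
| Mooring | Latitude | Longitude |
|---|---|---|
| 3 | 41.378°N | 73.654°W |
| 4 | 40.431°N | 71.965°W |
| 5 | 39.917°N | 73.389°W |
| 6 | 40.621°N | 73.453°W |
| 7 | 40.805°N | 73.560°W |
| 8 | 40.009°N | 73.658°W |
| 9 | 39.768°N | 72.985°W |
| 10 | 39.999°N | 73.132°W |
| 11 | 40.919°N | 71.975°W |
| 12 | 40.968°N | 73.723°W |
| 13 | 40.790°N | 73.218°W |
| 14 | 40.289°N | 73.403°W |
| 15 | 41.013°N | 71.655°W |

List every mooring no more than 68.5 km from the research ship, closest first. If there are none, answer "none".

Distances from 40.081°N, 72.717°W:
3: 164.825 km
4: 74.762 km
5: 59.871 km
6: 86.680 km
7: 107.759 km
8: 80.245 km
9: 41.607 km
10: 36.377 km
11: 112.544 km
12: 130.522 km
13: 89.646 km
14: 62.643 km
15: 137.419 km
Threshold 68.5 km: 10 (36.377 km), 9 (41.607 km), 5 (59.871 km), 14 (62.643 km) are within range.

10, 9, 5, 14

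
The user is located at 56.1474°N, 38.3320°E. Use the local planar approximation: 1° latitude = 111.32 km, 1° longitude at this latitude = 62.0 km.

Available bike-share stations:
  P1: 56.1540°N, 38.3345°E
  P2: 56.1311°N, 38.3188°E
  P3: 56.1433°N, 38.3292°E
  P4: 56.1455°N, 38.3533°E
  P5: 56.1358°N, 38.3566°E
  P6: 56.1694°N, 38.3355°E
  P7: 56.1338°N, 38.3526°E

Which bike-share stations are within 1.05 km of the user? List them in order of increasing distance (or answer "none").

Distances from 56.1474°N, 38.3320°E:
P1: √((0.0066·111.32)² + (0.0025·62.0)²) = √(0.539802 + 0.024025) = 0.7509 km
P2: √((-0.0163·111.32)² + (-0.0132·62.0)²) = √(3.292468 + 0.669779) = 1.9905 km
P3: √((-0.0041·111.32)² + (-0.0028·62.0)²) = √(0.208312 + 0.030137) = 0.4883 km
P4: √((-0.0019·111.32)² + (0.0213·62.0)²) = √(0.044736 + 1.743984) = 1.3374 km
P5: √((-0.0116·111.32)² + (0.0246·62.0)²) = √(1.667487 + 2.326235) = 1.9984 km
P6: √((0.0220·111.32)² + (0.0035·62.0)²) = √(5.997797 + 0.047089) = 2.4586 km
P7: √((-0.0136·111.32)² + (0.0206·62.0)²) = √(2.292051 + 1.631240) = 1.9807 km
Threshold 1.05 km: P3 (0.4883 km), P1 (0.7509 km) are within range.

P3, P1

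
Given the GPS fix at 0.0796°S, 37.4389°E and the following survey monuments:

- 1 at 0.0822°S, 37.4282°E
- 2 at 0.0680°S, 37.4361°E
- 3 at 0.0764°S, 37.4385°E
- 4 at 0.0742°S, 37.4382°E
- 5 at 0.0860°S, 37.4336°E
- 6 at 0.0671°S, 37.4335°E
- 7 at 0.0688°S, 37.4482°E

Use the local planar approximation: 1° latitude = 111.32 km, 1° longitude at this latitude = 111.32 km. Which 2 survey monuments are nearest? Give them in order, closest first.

3, 4

Distances from 0.0796°S, 37.4389°E:
1: √((-0.0026·111.32)² + (-0.0107·111.32)²) = √(0.083771 + 1.418776) = 1.2258 km
2: √((0.0116·111.32)² + (-0.0028·111.32)²) = √(1.667487 + 0.097154) = 1.3284 km
3: √((0.0032·111.32)² + (-0.0004·111.32)²) = √(0.126896 + 0.001983) = 0.3590 km
4: √((0.0054·111.32)² + (-0.0007·111.32)²) = √(0.361355 + 0.006072) = 0.6062 km
5: √((-0.0064·111.32)² + (-0.0053·111.32)²) = √(0.507582 + 0.348095) = 0.9250 km
6: √((0.0125·111.32)² + (-0.0054·111.32)²) = √(1.936272 + 0.361355) = 1.5158 km
7: √((0.0108·111.32)² + (0.0093·111.32)²) = √(1.445419 + 1.071796) = 1.5866 km
Sorted: 3 (0.3590 km) < 4 (0.6062 km) < 5 (0.9250 km) < 1 (1.2258 km) < …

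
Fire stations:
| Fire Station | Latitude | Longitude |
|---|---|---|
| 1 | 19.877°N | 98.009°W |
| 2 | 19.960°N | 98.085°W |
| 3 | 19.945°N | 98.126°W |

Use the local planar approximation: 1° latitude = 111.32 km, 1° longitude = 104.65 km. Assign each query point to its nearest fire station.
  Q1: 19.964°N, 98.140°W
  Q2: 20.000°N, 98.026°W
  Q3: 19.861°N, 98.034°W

Q1 at 19.964°N, 98.140°W:
  1: √((-0.087·111.32)² + (0.131·104.65)²) = √(93.79613 + 187.94079) = 16.785 km
  2: √((-0.004·111.32)² + (0.055·104.65)²) = √(0.19827 + 33.12866) = 5.773 km
  3: √((-0.019·111.32)² + (0.014·104.65)²) = √(4.47356 + 2.14652) = 2.573 km
  → nearest: 3 (2.573 km)
Q2 at 20.000°N, 98.026°W:
  1: √((-0.123·111.32)² + (0.017·104.65)²) = √(187.48072 + 3.16502) = 13.807 km
  2: √((-0.040·111.32)² + (-0.059·104.65)²) = √(19.82743 + 38.12260) = 7.612 km
  3: √((-0.055·111.32)² + (-0.100·104.65)²) = √(37.48623 + 109.51623) = 12.124 km
  → nearest: 2 (7.612 km)
Q3 at 19.861°N, 98.034°W:
  1: √((0.016·111.32)² + (0.025·104.65)²) = √(3.17239 + 6.84476) = 3.165 km
  2: √((0.099·111.32)² + (-0.051·104.65)²) = √(121.45539 + 28.48517) = 12.245 km
  3: √((0.084·111.32)² + (-0.092·104.65)²) = √(87.43896 + 92.69453) = 13.421 km
  → nearest: 1 (3.165 km)

Q1→3; Q2→2; Q3→1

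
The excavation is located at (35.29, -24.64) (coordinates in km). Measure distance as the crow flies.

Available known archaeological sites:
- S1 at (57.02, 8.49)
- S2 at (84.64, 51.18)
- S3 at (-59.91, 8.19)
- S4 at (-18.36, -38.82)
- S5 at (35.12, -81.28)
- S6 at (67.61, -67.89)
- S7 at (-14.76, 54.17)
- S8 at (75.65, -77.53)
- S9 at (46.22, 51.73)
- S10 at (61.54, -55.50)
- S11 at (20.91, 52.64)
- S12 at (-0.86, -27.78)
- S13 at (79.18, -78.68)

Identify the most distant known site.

Distances from (35.29, -24.64):
S1: √((21.73)² + (33.13)²) = √(472.1929 + 1097.5969) = 39.62 km
S2: √((49.35)² + (75.82)²) = √(2435.4225 + 5748.6724) = 90.47 km
S3: √((-95.20)² + (32.83)²) = √(9063.0400 + 1077.8089) = 100.70 km
S4: √((-53.65)² + (-14.18)²) = √(2878.3225 + 201.0724) = 55.49 km
S5: √((-0.17)² + (-56.64)²) = √(0.0289 + 3208.0896) = 56.64 km
S6: √((32.32)² + (-43.25)²) = √(1044.5824 + 1870.5625) = 53.99 km
S7: √((-50.05)² + (78.81)²) = √(2505.0025 + 6211.0161) = 93.36 km
S8: √((40.36)² + (-52.89)²) = √(1628.9296 + 2797.3521) = 66.53 km
S9: √((10.93)² + (76.37)²) = √(119.4649 + 5832.3769) = 77.15 km
S10: √((26.25)² + (-30.86)²) = √(689.0625 + 952.3396) = 40.51 km
S11: √((-14.38)² + (77.28)²) = √(206.7844 + 5972.1984) = 78.61 km
S12: √((-36.15)² + (-3.14)²) = √(1306.8225 + 9.8596) = 36.29 km
S13: √((43.89)² + (-54.04)²) = √(1926.3321 + 2920.3216) = 69.62 km
Maximum: S3 at 100.70 km.

S3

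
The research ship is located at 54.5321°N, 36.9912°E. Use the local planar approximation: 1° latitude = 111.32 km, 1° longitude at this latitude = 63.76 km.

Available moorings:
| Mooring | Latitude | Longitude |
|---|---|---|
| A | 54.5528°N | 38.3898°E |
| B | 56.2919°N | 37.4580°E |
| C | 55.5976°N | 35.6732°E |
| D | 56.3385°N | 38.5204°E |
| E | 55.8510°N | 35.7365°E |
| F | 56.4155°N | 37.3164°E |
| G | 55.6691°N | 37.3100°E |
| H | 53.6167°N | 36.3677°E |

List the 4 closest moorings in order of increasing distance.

A, H, G, C

Distances from 54.5321°N, 36.9912°E:
A: 89.2045 km
B: 198.1490 km
C: 145.3639 km
D: 223.4797 km
E: 167.2006 km
F: 210.6829 km
G: 128.1926 km
H: 109.3823 km
Sorted: A (89.2045 km) < H (109.3823 km) < G (128.1926 km) < C (145.3639 km) < E (167.2006 km) < B (198.1490 km) < …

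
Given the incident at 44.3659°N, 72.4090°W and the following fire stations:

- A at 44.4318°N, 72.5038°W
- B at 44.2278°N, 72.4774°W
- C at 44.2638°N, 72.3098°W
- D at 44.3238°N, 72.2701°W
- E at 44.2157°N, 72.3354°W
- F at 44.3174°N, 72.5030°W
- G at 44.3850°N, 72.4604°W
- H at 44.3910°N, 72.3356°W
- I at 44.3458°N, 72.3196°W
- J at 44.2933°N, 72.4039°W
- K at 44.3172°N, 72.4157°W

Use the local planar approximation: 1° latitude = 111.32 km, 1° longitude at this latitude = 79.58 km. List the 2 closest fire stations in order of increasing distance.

G, K

Distances from 44.3659°N, 72.4090°W:
A: √((0.0659·111.32)² + (-0.0948·79.58)²) = √(53.816720 + 56.914712) = 10.5229 km
B: √((-0.1381·111.32)² + (-0.0684·79.58)²) = √(236.338107 + 29.629210) = 16.3085 km
C: √((-0.1021·111.32)² + (0.0992·79.58)²) = √(129.180773 + 62.320541) = 13.8384 km
D: √((-0.0421·111.32)² + (0.1389·79.58)²) = √(21.963957 + 122.183444) = 12.0061 km
E: √((-0.1502·111.32)² + (0.0736·79.58)²) = √(279.567228 + 34.305480) = 17.7165 km
F: √((-0.0485·111.32)² + (-0.0940·79.58)²) = √(29.149417 + 55.958179) = 9.2254 km
G: √((0.0191·111.32)² + (-0.0514·79.58)²) = √(4.520777 + 16.731470) = 4.6100 km
H: √((0.0251·111.32)² + (0.0734·79.58)²) = √(7.807174 + 34.119290) = 6.4751 km
I: √((-0.0201·111.32)² + (0.0894·79.58)²) = √(5.006549 + 50.615427) = 7.4580 km
J: √((-0.0726·111.32)² + (0.0051·79.58)²) = √(65.316008 + 0.164721) = 8.0920 km
K: √((-0.0487·111.32)² + (-0.0067·79.58)²) = √(29.390320 + 0.284287) = 5.4474 km
Sorted: G (4.6100 km) < K (5.4474 km) < H (6.4751 km) < I (7.4580 km) < …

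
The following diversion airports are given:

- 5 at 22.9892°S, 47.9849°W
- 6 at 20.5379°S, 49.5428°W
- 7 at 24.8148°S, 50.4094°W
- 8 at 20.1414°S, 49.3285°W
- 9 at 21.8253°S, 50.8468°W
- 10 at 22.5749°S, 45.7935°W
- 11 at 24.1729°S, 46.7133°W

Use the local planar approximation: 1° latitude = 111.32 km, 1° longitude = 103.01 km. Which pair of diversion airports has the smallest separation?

6 and 8

Pairwise distances:
6–8: 49.3508 km
5–11: 185.7981 km
6–9: 196.4229 km
10–11: 201.5488 km
5–10: 230.3993 km
8–9: 244.1294 km
5–6: 316.5697 km
5–7: 321.9855 km
5–9: 322.0198 km
7–9: 335.8274 km
5–8: 345.9127 km
7–11: 387.3827 km
6–10: 447.8637 km
8–10: 453.8540 km
6–7: 484.4010 km
6–11: 498.6913 km
9–11: 499.5944 km
8–11: 523.4322 km
9–10: 527.1864 km
7–8: 532.0245 km
7–10: 536.8968 km
Closest pair: 6–8 at 49.3508 km.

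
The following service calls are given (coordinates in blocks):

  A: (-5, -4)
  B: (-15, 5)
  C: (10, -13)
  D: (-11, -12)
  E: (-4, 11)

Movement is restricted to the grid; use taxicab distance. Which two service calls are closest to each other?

Pairwise distances:
A–B: 19 blocks
A–C: 24 blocks
A–D: 14 blocks
A–E: 16 blocks
B–C: 43 blocks
B–D: 21 blocks
B–E: 17 blocks
C–D: 22 blocks
C–E: 38 blocks
D–E: 30 blocks
Closest pair: A–D at 14 blocks.

A and D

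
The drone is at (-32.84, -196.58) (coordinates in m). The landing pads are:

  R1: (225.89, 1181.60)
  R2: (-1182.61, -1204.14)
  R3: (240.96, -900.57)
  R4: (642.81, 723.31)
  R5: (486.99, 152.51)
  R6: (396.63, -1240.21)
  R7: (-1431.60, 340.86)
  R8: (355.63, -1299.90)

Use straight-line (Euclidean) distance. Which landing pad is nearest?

R5

Distances from (-32.84, -196.58):
R1: 1402.26 m
R2: 1528.77 m
R3: 755.36 m
R4: 1141.36 m
R5: 626.17 m
R6: 1128.54 m
R7: 1498.46 m
R8: 1169.71 m
Minimum: R5 at 626.17 m.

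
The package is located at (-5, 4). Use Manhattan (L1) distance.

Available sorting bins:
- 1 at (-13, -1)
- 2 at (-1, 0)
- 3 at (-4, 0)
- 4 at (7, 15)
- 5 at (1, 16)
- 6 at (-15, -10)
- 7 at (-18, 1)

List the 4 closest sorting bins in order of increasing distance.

3, 2, 1, 7

Distances from (-5, 4):
1: |-8| + |-5| = 8 + 5 = 13
2: |4| + |-4| = 4 + 4 = 8
3: |1| + |-4| = 1 + 4 = 5
4: |12| + |11| = 12 + 11 = 23
5: |6| + |12| = 6 + 12 = 18
6: |-10| + |-14| = 10 + 14 = 24
7: |-13| + |-3| = 13 + 3 = 16
Sorted: 3 (5) < 2 (8) < 1 (13) < 7 (16) < 5 (18) < 4 (23) < …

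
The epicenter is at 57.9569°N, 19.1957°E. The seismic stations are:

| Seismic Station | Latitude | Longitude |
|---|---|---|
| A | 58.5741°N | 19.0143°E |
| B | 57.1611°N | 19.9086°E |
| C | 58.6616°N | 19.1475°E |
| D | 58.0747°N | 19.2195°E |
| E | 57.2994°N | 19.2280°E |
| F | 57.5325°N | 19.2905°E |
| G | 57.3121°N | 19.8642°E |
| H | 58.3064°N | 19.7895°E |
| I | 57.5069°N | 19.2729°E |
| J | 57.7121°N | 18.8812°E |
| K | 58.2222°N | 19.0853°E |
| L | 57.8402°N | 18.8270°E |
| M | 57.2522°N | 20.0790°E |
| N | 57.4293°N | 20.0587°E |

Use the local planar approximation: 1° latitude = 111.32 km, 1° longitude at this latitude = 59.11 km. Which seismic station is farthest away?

B

Distances from 57.9569°N, 19.1957°E:
A: √((0.6172·111.32)² + (-0.1814·59.11)²) = √(4720.611175 + 114.973164) = 69.5384 km
B: √((-0.7958·111.32)² + (0.7129·59.11)²) = √(7847.914536 + 1775.739062) = 98.1002 km
C: √((0.7047·111.32)² + (-0.0482·59.11)²) = √(6153.963815 + 8.117382) = 78.4989 km
D: √((0.1178·111.32)² + (0.0238·59.11)²) = √(171.963777 + 1.979137) = 13.1887 km
E: √((-0.6575·111.32)² + (0.0323·59.11)²) = √(5357.200610 + 3.645247) = 73.2178 km
F: √((-0.4244·111.32)² + (0.0948·59.11)²) = √(2232.015190 + 31.400647) = 47.5754 km
G: √((-0.6448·111.32)² + (0.6685·59.11)²) = √(5152.244365 + 1561.437991) = 81.9371 km
H: √((0.3495·111.32)² + (0.5938·59.11)²) = √(1513.703292 + 1231.976164) = 52.3992 km
I: √((-0.4500·111.32)² + (0.0772·59.11)²) = √(2509.408836 + 20.823634) = 50.3014 km
J: √((-0.2448·111.32)² + (-0.3145·59.11)²) = √(742.624413 + 345.591632) = 32.9881 km
K: √((0.2653·111.32)² + (-0.1104·59.11)²) = √(872.209666 + 42.585335) = 30.2456 km
L: √((-0.1167·111.32)² + (-0.3687·59.11)²) = √(168.767224 + 474.972203) = 25.3720 km
M: √((-0.7047·111.32)² + (0.8833·59.11)²) = √(6153.963815 + 2726.078638) = 94.2340 km
N: √((-0.5276·111.32)² + (0.8630·59.11)²) = √(3449.498569 + 2602.217002) = 77.7928 km
Maximum: B at 98.1002 km.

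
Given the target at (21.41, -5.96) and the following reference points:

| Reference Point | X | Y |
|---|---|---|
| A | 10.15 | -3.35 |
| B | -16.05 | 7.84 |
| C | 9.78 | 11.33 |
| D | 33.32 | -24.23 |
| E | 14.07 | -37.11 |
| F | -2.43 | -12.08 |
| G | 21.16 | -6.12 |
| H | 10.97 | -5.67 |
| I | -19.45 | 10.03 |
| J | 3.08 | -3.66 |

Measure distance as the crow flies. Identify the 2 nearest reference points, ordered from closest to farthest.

Distances from (21.41, -5.96):
A: √((-11.26)² + (2.61)²) = √(126.7876 + 6.8121) = 11.56
B: √((-37.46)² + (13.80)²) = √(1403.2516 + 190.4400) = 39.92
C: √((-11.63)² + (17.29)²) = √(135.2569 + 298.9441) = 20.84
D: √((11.91)² + (-18.27)²) = √(141.8481 + 333.7929) = 21.81
E: √((-7.34)² + (-31.15)²) = √(53.8756 + 970.3225) = 32.00
F: √((-23.84)² + (-6.12)²) = √(568.3456 + 37.4544) = 24.61
G: √((-0.25)² + (-0.16)²) = √(0.0625 + 0.0256) = 0.30
H: √((-10.44)² + (0.29)²) = √(108.9936 + 0.0841) = 10.44
I: √((-40.86)² + (15.99)²) = √(1669.5396 + 255.6801) = 43.88
J: √((-18.33)² + (2.30)²) = √(335.9889 + 5.2900) = 18.47
Sorted: G (0.30) < H (10.44) < A (11.56) < J (18.47) < …

G, H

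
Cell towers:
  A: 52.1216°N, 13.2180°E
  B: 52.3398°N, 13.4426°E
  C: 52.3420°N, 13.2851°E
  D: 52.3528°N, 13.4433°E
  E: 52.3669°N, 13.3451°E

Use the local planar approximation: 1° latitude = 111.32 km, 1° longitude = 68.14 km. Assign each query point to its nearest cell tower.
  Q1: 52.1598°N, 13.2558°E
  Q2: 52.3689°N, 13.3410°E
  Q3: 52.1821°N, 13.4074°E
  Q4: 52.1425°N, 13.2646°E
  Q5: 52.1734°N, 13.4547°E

Q1 at 52.1598°N, 13.2558°E:
  A: √((-0.0382·111.32)² + (-0.0378·68.14)²) = √(18.083110 + 6.634189) = 4.9716 km
  B: √((0.1800·111.32)² + (0.1868·68.14)²) = √(401.505414 + 162.016036) = 23.7386 km
  C: √((0.1822·111.32)² + (0.0293·68.14)²) = √(411.379969 + 3.986020) = 20.3805 km
  D: √((0.1930·111.32)² + (0.1875·68.14)²) = √(461.594912 + 163.232564) = 24.9965 km
  E: √((0.2071·111.32)² + (0.0893·68.14)²) = √(531.504068 + 37.026032) = 23.8439 km
  → nearest: A (4.9716 km)
Q2 at 52.3689°N, 13.3410°E:
  A: √((-0.2473·111.32)² + (-0.1230·68.14)²) = √(757.869846 + 70.244849) = 28.7770 km
  B: √((-0.0291·111.32)² + (0.1016·68.14)²) = √(10.493790 + 47.928261) = 7.6434 km
  C: √((-0.0269·111.32)² + (-0.0559·68.14)²) = √(8.967078 + 14.508679) = 4.8452 km
  D: √((-0.0161·111.32)² + (0.1023·68.14)²) = √(3.212167 + 48.590965) = 7.1974 km
  E: √((-0.0020·111.32)² + (0.0041·68.14)²) = √(0.049569 + 0.078050) = 0.3572 km
  → nearest: E (0.3572 km)
Q3 at 52.1821°N, 13.4074°E:
  A: √((-0.0605·111.32)² + (-0.1894·68.14)²) = √(45.358339 + 166.557505) = 14.5573 km
  B: √((0.1577·111.32)² + (0.0352·68.14)²) = √(308.183783 + 5.752937) = 17.7183 km
  C: √((0.1599·111.32)² + (-0.1223·68.14)²) = √(316.842421 + 69.447589) = 19.6543 km
  D: √((0.1707·111.32)² + (0.0359·68.14)²) = √(361.088317 + 5.984022) = 19.1591 km
  E: √((0.1848·111.32)² + (-0.0623·68.14)²) = √(423.204551 + 18.021061) = 21.0054 km
  → nearest: A (14.5573 km)
Q4 at 52.1425°N, 13.2646°E:
  A: √((-0.0209·111.32)² + (-0.0466·68.14)²) = √(5.413012 + 10.082683) = 3.9365 km
  B: √((0.1973·111.32)² + (0.1780·68.14)²) = √(482.392521 + 147.110700) = 25.0899 km
  C: √((0.1995·111.32)² + (0.0205·68.14)²) = √(493.210366 + 1.951246) = 22.2522 km
  D: √((0.2103·111.32)² + (0.1787·68.14)²) = √(548.056005 + 148.270026) = 26.3880 km
  E: √((0.2244·111.32)² + (0.0805·68.14)²) = √(624.010792 + 30.088187) = 25.5754 km
  → nearest: A (3.9365 km)
Q5 at 52.1734°N, 13.4547°E:
  A: √((-0.0518·111.32)² + (-0.2367·68.14)²) = √(33.251092 + 260.136189) = 17.1286 km
  B: √((0.1664·111.32)² + (-0.0121·68.14)²) = √(343.125535 + 0.679790) = 18.5420 km
  C: √((0.1686·111.32)² + (-0.1696·68.14)²) = √(352.258544 + 133.553709) = 22.0411 km
  D: √((0.1794·111.32)² + (-0.0114·68.14)²) = √(398.833172 + 0.603412) = 19.9859 km
  E: √((0.1935·111.32)² + (-0.1096·68.14)²) = √(463.989694 + 55.773175) = 22.7983 km
  → nearest: A (17.1286 km)

Q1→A; Q2→E; Q3→A; Q4→A; Q5→A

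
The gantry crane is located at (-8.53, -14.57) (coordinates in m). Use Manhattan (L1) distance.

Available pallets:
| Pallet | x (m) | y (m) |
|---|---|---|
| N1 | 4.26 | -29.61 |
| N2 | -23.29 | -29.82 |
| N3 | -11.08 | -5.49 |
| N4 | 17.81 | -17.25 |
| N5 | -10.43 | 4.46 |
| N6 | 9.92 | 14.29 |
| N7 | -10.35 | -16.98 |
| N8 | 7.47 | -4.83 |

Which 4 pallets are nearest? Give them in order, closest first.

Distances from (-8.53, -14.57):
N1: |12.79| + |-15.04| = 12.79 + 15.04 = 27.83 m
N2: |-14.76| + |-15.25| = 14.76 + 15.25 = 30.01 m
N3: |-2.55| + |9.08| = 2.55 + 9.08 = 11.63 m
N4: |26.34| + |-2.68| = 26.34 + 2.68 = 29.02 m
N5: |-1.90| + |19.03| = 1.90 + 19.03 = 20.93 m
N6: |18.45| + |28.86| = 18.45 + 28.86 = 47.31 m
N7: |-1.82| + |-2.41| = 1.82 + 2.41 = 4.23 m
N8: |16.00| + |9.74| = 16.00 + 9.74 = 25.74 m
Sorted: N7 (4.23 m) < N3 (11.63 m) < N5 (20.93 m) < N8 (25.74 m) < N1 (27.83 m) < N4 (29.02 m) < …

N7, N3, N5, N8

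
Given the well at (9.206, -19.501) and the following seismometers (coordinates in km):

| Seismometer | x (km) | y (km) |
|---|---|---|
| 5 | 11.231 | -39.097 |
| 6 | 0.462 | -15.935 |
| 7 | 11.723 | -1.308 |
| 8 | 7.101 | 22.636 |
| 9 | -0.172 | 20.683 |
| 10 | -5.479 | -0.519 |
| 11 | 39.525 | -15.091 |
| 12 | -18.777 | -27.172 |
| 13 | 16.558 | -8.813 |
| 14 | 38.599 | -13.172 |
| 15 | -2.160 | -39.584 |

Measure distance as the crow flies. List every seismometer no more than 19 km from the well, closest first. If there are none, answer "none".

6, 13, 7

Distances from (9.206, -19.501):
5: √((2.025)² + (-19.596)²) = √(4.10063 + 384.00322) = 19.700 km
6: √((-8.744)² + (3.566)²) = √(76.45754 + 12.71636) = 9.443 km
7: √((2.517)² + (18.193)²) = √(6.33529 + 330.98525) = 18.366 km
8: √((-2.105)² + (42.137)²) = √(4.43102 + 1775.52677) = 42.190 km
9: √((-9.378)² + (40.184)²) = √(87.94688 + 1614.75386) = 41.264 km
10: √((-14.685)² + (18.982)²) = √(215.64922 + 360.31632) = 23.999 km
11: √((30.319)² + (4.410)²) = √(919.24176 + 19.44810) = 30.638 km
12: √((-27.983)² + (-7.671)²) = √(783.04829 + 58.84424) = 29.015 km
13: √((7.352)² + (10.688)²) = √(54.05190 + 114.23334) = 12.972 km
14: √((29.393)² + (6.329)²) = √(863.94845 + 40.05624) = 30.067 km
15: √((-11.366)² + (-20.083)²) = √(129.18596 + 403.32689) = 23.076 km
Threshold 19 km: 6 (9.443 km), 13 (12.972 km), 7 (18.366 km) are within range.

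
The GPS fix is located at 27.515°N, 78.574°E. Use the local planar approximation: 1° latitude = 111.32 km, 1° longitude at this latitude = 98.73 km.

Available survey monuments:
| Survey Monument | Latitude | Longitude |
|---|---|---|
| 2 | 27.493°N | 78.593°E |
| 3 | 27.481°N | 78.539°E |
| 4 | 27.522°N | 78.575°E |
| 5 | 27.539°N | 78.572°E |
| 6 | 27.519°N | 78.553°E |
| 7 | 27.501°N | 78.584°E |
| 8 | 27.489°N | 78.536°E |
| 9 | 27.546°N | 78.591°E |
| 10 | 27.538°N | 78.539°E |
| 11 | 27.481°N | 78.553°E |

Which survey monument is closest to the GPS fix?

4

Distances from 27.515°N, 78.574°E:
2: 3.085 km
3: 5.125 km
4: 0.785 km
5: 2.679 km
6: 2.121 km
7: 1.845 km
8: 4.738 km
9: 3.837 km
10: 4.301 km
11: 4.316 km
Minimum: 4 at 0.785 km.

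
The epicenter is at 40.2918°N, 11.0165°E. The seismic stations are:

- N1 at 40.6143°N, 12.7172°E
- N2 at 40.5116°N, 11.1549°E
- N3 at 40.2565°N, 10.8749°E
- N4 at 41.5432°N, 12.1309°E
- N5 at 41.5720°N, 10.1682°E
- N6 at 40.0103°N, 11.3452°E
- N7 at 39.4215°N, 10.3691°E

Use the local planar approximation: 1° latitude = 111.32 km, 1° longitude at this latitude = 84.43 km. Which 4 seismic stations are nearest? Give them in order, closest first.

Distances from 40.2918°N, 11.0165°E:
N1: 148.0101 km
N2: 27.1152 km
N3: 12.5845 km
N4: 168.1036 km
N5: 159.4971 km
N6: 41.8588 km
N7: 111.2376 km
Sorted: N3 (12.5845 km) < N2 (27.1152 km) < N6 (41.8588 km) < N7 (111.2376 km) < N1 (148.0101 km) < N5 (159.4971 km) < …

N3, N2, N6, N7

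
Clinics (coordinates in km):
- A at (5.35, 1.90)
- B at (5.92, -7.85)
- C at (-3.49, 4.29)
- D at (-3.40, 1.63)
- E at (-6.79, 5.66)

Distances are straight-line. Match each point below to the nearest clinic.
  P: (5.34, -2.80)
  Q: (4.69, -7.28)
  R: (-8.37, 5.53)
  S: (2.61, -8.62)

P→A; Q→B; R→E; S→B

P at (5.34, -2.80):
  A: 4.70 km
  B: 5.08 km
  C: 11.32 km
  D: 9.80 km
  E: 14.79 km
  → nearest: A (4.70 km)
Q at (4.69, -7.28):
  A: 9.20 km
  B: 1.36 km
  C: 14.17 km
  D: 12.03 km
  E: 17.30 km
  → nearest: B (1.36 km)
R at (-8.37, 5.53):
  A: 14.19 km
  B: 19.58 km
  C: 5.04 km
  D: 6.32 km
  E: 1.59 km
  → nearest: E (1.59 km)
S at (2.61, -8.62):
  A: 10.87 km
  B: 3.40 km
  C: 14.28 km
  D: 11.88 km
  E: 17.10 km
  → nearest: B (3.40 km)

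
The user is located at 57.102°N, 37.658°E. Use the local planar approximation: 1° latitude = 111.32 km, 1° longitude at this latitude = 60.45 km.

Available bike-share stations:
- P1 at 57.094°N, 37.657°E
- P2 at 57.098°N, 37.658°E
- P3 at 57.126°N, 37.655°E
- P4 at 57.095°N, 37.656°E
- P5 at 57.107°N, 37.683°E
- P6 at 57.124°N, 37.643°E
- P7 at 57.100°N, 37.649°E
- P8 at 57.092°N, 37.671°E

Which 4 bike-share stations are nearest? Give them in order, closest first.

P2, P7, P4, P1

Distances from 57.102°N, 37.658°E:
P1: √((-0.008·111.32)² + (-0.001·60.45)²) = √(0.79310 + 0.00365) = 0.893 km
P2: √((-0.004·111.32)² + (0.000·60.45)²) = √(0.19827 + 0.00000) = 0.445 km
P3: √((0.024·111.32)² + (-0.003·60.45)²) = √(7.13787 + 0.03289) = 2.678 km
P4: √((-0.007·111.32)² + (-0.002·60.45)²) = √(0.60721 + 0.01462) = 0.789 km
P5: √((0.005·111.32)² + (0.025·60.45)²) = √(0.30980 + 2.28388) = 1.610 km
P6: √((0.022·111.32)² + (-0.015·60.45)²) = √(5.99780 + 0.82220) = 2.612 km
P7: √((-0.002·111.32)² + (-0.009·60.45)²) = √(0.04957 + 0.29599) = 0.588 km
P8: √((-0.010·111.32)² + (0.013·60.45)²) = √(1.23921 + 0.61756) = 1.363 km
Sorted: P2 (0.445 km) < P7 (0.588 km) < P4 (0.789 km) < P1 (0.893 km) < P8 (1.363 km) < P5 (1.610 km) < …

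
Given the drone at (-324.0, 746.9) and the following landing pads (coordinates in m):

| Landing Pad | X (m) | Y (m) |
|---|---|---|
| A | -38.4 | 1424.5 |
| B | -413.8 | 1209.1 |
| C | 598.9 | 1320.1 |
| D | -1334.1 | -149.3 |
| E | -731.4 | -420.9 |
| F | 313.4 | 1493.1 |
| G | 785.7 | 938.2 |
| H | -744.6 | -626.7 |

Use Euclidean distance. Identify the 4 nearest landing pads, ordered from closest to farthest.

Distances from (-324.0, 746.9):
A: √((285.6)² + (677.6)²) = √(81567.360 + 459141.760) = 735.3 m
B: √((-89.8)² + (462.2)²) = √(8064.040 + 213628.840) = 470.8 m
C: √((922.9)² + (573.2)²) = √(851744.410 + 328558.240) = 1086.4 m
D: √((-1010.1)² + (-896.2)²) = √(1020302.010 + 803174.440) = 1350.4 m
E: √((-407.4)² + (-1167.8)²) = √(165974.760 + 1363756.840) = 1236.8 m
F: √((637.4)² + (746.2)²) = √(406278.760 + 556814.440) = 981.4 m
G: √((1109.7)² + (191.3)²) = √(1231434.090 + 36595.690) = 1126.1 m
H: √((-420.6)² + (-1373.6)²) = √(176904.360 + 1886776.960) = 1436.6 m
Sorted: B (470.8 m) < A (735.3 m) < F (981.4 m) < C (1086.4 m) < G (1126.1 m) < E (1236.8 m) < …

B, A, F, C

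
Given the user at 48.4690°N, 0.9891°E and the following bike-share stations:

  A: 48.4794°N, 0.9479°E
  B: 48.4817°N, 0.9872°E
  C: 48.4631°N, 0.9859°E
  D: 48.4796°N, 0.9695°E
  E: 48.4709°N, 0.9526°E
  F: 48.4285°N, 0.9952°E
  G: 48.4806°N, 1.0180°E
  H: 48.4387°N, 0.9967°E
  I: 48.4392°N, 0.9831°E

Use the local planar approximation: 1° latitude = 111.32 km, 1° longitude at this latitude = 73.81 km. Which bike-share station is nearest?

C

Distances from 48.4690°N, 0.9891°E:
A: √((0.0104·111.32)² + (-0.0412·73.81)²) = √(1.340334 + 9.247511) = 3.2539 km
B: √((0.0127·111.32)² + (-0.0019·73.81)²) = √(1.998729 + 0.019667) = 1.4207 km
C: √((-0.0059·111.32)² + (-0.0032·73.81)²) = √(0.431370 + 0.055787) = 0.6980 km
D: √((0.0106·111.32)² + (-0.0196·73.81)²) = √(1.392381 + 2.092871) = 1.8669 km
E: √((0.0019·111.32)² + (-0.0365·73.81)²) = √(0.044736 + 7.257986) = 2.7024 km
F: √((-0.0405·111.32)² + (0.0061·73.81)²) = √(20.326212 + 0.202717) = 4.5309 km
G: √((0.0116·111.32)² + (0.0289·73.81)²) = √(1.667487 + 4.550154) = 2.4935 km
H: √((-0.0303·111.32)² + (0.0076·73.81)²) = √(11.377102 + 0.314672) = 3.4193 km
I: √((-0.0298·111.32)² + (-0.0060·73.81)²) = √(11.004718 + 0.196125) = 3.3468 km
Minimum: C at 0.6980 km.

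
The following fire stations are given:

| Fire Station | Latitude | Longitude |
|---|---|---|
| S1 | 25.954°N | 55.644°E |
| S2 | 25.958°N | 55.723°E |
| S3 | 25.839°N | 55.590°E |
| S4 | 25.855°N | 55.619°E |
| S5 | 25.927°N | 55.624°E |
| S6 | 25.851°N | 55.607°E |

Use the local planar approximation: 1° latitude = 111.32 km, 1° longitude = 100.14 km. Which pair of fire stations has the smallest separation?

Pairwise distances:
S1–S2: 7.924 km
S1–S3: 13.897 km
S1–S4: 11.301 km
S1–S5: 3.612 km
S1–S6: 12.050 km
S2–S3: 18.785 km
S2–S4: 15.490 km
S2–S5: 10.497 km
S2–S6: 16.638 km
S3–S4: 3.407 km
S3–S5: 10.371 km
S3–S6: 2.164 km
S4–S5: 8.031 km
S4–S6: 1.282 km
S5–S6: 8.630 km
Closest pair: S4–S6 at 1.282 km.

S4 and S6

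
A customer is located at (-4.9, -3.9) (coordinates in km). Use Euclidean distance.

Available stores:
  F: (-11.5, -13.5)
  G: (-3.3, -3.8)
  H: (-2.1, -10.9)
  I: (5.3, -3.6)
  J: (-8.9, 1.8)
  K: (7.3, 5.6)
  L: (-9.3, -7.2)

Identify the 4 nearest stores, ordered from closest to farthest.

G, L, J, H

Distances from (-4.9, -3.9):
F: 11.6 km
G: 1.6 km
H: 7.5 km
I: 10.2 km
J: 7.0 km
K: 15.5 km
L: 5.5 km
Sorted: G (1.6 km) < L (5.5 km) < J (7.0 km) < H (7.5 km) < I (10.2 km) < F (11.6 km) < …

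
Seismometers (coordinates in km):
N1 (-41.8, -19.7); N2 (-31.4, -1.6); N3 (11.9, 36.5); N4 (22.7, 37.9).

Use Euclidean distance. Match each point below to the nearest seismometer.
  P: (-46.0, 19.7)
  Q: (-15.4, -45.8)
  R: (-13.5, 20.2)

P→N2; Q→N1; R→N2

P at (-46.0, 19.7):
  N1: √((4.2)² + (-39.4)²) = √(17.640 + 1552.360) = 39.6 km
  N2: √((14.6)² + (-21.3)²) = √(213.160 + 453.690) = 25.8 km
  N3: √((57.9)² + (16.8)²) = √(3352.410 + 282.240) = 60.3 km
  N4: √((68.7)² + (18.2)²) = √(4719.690 + 331.240) = 71.1 km
  → nearest: N2 (25.8 km)
Q at (-15.4, -45.8):
  N1: √((-26.4)² + (26.1)²) = √(696.960 + 681.210) = 37.1 km
  N2: √((-16.0)² + (44.2)²) = √(256.000 + 1953.640) = 47.0 km
  N3: √((27.3)² + (82.3)²) = √(745.290 + 6773.290) = 86.7 km
  N4: √((38.1)² + (83.7)²) = √(1451.610 + 7005.690) = 92.0 km
  → nearest: N1 (37.1 km)
R at (-13.5, 20.2):
  N1: √((-28.3)² + (-39.9)²) = √(800.890 + 1592.010) = 48.9 km
  N2: √((-17.9)² + (-21.8)²) = √(320.410 + 475.240) = 28.2 km
  N3: √((25.4)² + (16.3)²) = √(645.160 + 265.690) = 30.2 km
  N4: √((36.2)² + (17.7)²) = √(1310.440 + 313.290) = 40.3 km
  → nearest: N2 (28.2 km)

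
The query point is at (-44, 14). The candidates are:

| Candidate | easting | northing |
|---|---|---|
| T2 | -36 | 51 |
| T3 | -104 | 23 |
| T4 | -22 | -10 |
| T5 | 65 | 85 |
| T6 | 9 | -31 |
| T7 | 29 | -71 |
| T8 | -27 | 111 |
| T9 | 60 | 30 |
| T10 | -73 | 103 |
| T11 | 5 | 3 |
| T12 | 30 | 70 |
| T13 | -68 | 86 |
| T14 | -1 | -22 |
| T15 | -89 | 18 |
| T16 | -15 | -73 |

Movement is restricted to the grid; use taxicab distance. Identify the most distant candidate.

T5

Distances from (-44, 14):
T2: |8| + |37| = 8 + 37 = 45
T3: |-60| + |9| = 60 + 9 = 69
T4: |22| + |-24| = 22 + 24 = 46
T5: |109| + |71| = 109 + 71 = 180
T6: |53| + |-45| = 53 + 45 = 98
T7: |73| + |-85| = 73 + 85 = 158
T8: |17| + |97| = 17 + 97 = 114
T9: |104| + |16| = 104 + 16 = 120
T10: |-29| + |89| = 29 + 89 = 118
T11: |49| + |-11| = 49 + 11 = 60
T12: |74| + |56| = 74 + 56 = 130
T13: |-24| + |72| = 24 + 72 = 96
T14: |43| + |-36| = 43 + 36 = 79
T15: |-45| + |4| = 45 + 4 = 49
T16: |29| + |-87| = 29 + 87 = 116
Maximum: T5 at 180.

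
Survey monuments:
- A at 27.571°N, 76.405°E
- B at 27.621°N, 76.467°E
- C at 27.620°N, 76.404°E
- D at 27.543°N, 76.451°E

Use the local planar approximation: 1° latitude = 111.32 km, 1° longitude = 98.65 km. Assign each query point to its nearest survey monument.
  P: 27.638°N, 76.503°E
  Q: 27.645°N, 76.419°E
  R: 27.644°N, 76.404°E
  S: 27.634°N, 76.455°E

P→B; Q→C; R→C; S→B

P at 27.638°N, 76.503°E:
  A: 12.210 km
  B: 4.024 km
  C: 9.970 km
  D: 11.754 km
  → nearest: B (4.024 km)
Q at 27.645°N, 76.419°E:
  A: 8.353 km
  B: 5.437 km
  C: 3.152 km
  D: 11.785 km
  → nearest: C (3.152 km)
R at 27.644°N, 76.404°E:
  A: 8.127 km
  B: 6.722 km
  C: 2.672 km
  D: 12.162 km
  → nearest: C (2.672 km)
S at 27.634°N, 76.455°E:
  A: 8.574 km
  B: 1.870 km
  C: 5.267 km
  D: 10.138 km
  → nearest: B (1.870 km)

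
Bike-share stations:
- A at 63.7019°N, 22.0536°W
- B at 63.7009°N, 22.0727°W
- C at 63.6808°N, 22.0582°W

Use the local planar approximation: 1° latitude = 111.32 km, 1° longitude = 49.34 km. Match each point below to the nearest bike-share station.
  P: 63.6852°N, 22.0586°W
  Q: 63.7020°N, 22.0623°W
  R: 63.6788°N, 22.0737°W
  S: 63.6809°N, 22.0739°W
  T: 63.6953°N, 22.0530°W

P→C; Q→A; R→C; S→C; T→A

P at 63.6852°N, 22.0586°W:
  A: 1.8753 km
  B: 1.8811 km
  C: 0.4902 km
  → nearest: C (0.4902 km)
Q at 63.7020°N, 22.0623°W:
  A: 0.4294 km
  B: 0.5275 km
  C: 2.3686 km
  → nearest: A (0.4294 km)
R at 63.6788°N, 22.0737°W:
  A: 2.7561 km
  B: 2.4607 km
  C: 0.7965 km
  → nearest: C (0.7965 km)
S at 63.6809°N, 22.0739°W:
  A: 2.5433 km
  B: 2.2272 km
  C: 0.7747 km
  → nearest: C (0.7747 km)
T at 63.6953°N, 22.0530°W:
  A: 0.7353 km
  B: 1.1547 km
  C: 1.6344 km
  → nearest: A (0.7353 km)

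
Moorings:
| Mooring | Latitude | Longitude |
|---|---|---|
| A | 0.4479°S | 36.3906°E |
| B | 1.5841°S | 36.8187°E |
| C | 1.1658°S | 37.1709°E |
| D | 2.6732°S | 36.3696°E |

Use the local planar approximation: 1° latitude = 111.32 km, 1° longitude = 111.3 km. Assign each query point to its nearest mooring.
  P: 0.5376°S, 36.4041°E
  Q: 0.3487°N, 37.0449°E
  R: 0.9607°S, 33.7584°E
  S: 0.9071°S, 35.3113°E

P at 0.5376°S, 36.4041°E:
  A: √((0.0897·111.32)² + (-0.0135·111.3)²) = √(99.708293 + 2.257657) = 10.0978 km
  B: √((-1.0465·111.32)² + (0.4146·111.3)²) = √(13571.406553 + 2129.359179) = 125.3027 km
  C: √((-0.6282·111.32)² + (0.7668·111.3)²) = √(4890.376090 + 7283.741715) = 110.3364 km
  D: √((-2.1356·111.32)² + (-0.0345·111.3)²) = √(56517.926421 + 14.744448) = 237.7660 km
  → nearest: A (10.0978 km)
Q at 0.3487°N, 37.0449°E:
  A: √((-0.7966·111.32)² + (-0.6543·111.3)²) = √(7863.701135 + 5303.275260) = 114.7474 km
  B: √((-1.9328·111.32)² + (-0.2262·111.3)²) = √(46293.522655 + 633.833997) = 216.6272 km
  C: √((-1.5145·111.32)² + (0.1260·111.3)²) = √(28423.984042 + 196.666966) = 169.1764 km
  D: √((-3.0219·111.32)² + (-0.6753·111.3)²) = √(113163.552507 + 5649.159386) = 344.6922 km
  → nearest: A (114.7474 km)
R at 0.9607°S, 33.7584°E:
  A: √((0.5128·111.32)² + (2.6322·111.3)²) = √(3258.685351 + 85827.823266) = 298.4736 km
  B: √((-0.6234·111.32)² + (3.0603·111.3)²) = √(4815.928064 + 116016.118998) = 347.6090 km
  C: √((-0.2051·111.32)² + (3.4125·111.3)²) = √(521.287986 + 144256.585627) = 380.4969 km
  D: √((-1.7125·111.32)² + (2.6112·111.3)²) = √(36341.893860 + 84463.797377) = 347.5711 km
  → nearest: A (298.4736 km)
S at 0.9071°S, 35.3113°E:
  A: √((0.4592·111.32)² + (1.0793·111.3)²) = √(2613.064646 + 14430.277499) = 130.5502 km
  B: √((-0.6770·111.32)² + (1.5074·111.3)²) = √(5679.678234 + 28147.987568) = 183.9230 km
  C: √((-0.2587·111.32)² + (1.8596·111.3)²) = √(829.352681 + 42838.021423) = 208.9674 km
  D: √((-1.7661·111.32)² + (1.0583·111.3)²) = √(38652.445491 + 13874.199050) = 229.1869 km
  → nearest: A (130.5502 km)

P→A; Q→A; R→A; S→A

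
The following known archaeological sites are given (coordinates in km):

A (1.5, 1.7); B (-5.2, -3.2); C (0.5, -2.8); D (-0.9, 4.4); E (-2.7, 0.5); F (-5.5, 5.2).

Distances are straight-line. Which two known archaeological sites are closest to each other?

Pairwise distances:
A–D: √((-2.4)² + (2.7)²) = √(5.7600 + 7.2900) = 3.61 km
D–E: √((-1.8)² + (-3.9)²) = √(3.2400 + 15.2100) = 4.30 km
A–E: √((-4.2)² + (-1.2)²) = √(17.6400 + 1.4400) = 4.37 km
B–E: √((2.5)² + (3.7)²) = √(6.2500 + 13.6900) = 4.47 km
C–E: √((-3.2)² + (3.3)²) = √(10.2400 + 10.8900) = 4.60 km
A–C: √((-1.0)² + (-4.5)²) = √(1.0000 + 20.2500) = 4.61 km
D–F: √((-4.6)² + (0.8)²) = √(21.1600 + 0.6400) = 4.67 km
E–F: √((-2.8)² + (4.7)²) = √(7.8400 + 22.0900) = 5.47 km
B–C: √((5.7)² + (0.4)²) = √(32.4900 + 0.1600) = 5.71 km
C–D: √((-1.4)² + (7.2)²) = √(1.9600 + 51.8400) = 7.33 km
A–F: √((-7.0)² + (3.5)²) = √(49.0000 + 12.2500) = 7.83 km
A–B: √((-6.7)² + (-4.9)²) = √(44.8900 + 24.0100) = 8.30 km
B–F: √((-0.3)² + (8.4)²) = √(0.0900 + 70.5600) = 8.41 km
B–D: √((4.3)² + (7.6)²) = √(18.4900 + 57.7600) = 8.73 km
C–F: √((-6.0)² + (8.0)²) = √(36.0000 + 64.0000) = 10.00 km
Closest pair: A–D at 3.61 km.

A and D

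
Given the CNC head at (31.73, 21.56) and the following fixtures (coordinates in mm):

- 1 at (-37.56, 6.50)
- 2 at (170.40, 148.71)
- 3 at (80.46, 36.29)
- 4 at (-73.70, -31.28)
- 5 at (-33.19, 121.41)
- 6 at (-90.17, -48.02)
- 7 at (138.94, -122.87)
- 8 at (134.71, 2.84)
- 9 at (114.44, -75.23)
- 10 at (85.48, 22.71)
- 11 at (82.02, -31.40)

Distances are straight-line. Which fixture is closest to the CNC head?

Distances from (31.73, 21.56):
1: √((-69.29)² + (-15.06)²) = √(4801.1041 + 226.8036) = 70.91 mm
2: √((138.67)² + (127.15)²) = √(19229.3689 + 16167.1225) = 188.14 mm
3: √((48.73)² + (14.73)²) = √(2374.6129 + 216.9729) = 50.91 mm
4: √((-105.43)² + (-52.84)²) = √(11115.4849 + 2792.0656) = 117.93 mm
5: √((-64.92)² + (99.85)²) = √(4214.6064 + 9970.0225) = 119.10 mm
6: √((-121.90)² + (-69.58)²) = √(14859.6100 + 4841.3764) = 140.36 mm
7: √((107.21)² + (-144.43)²) = √(11493.9841 + 20860.0249) = 179.87 mm
8: √((102.98)² + (-18.72)²) = √(10604.8804 + 350.4384) = 104.67 mm
9: √((82.71)² + (-96.79)²) = √(6840.9441 + 9368.3041) = 127.32 mm
10: √((53.75)² + (1.15)²) = √(2889.0625 + 1.3225) = 53.76 mm
11: √((50.29)² + (-52.96)²) = √(2529.0841 + 2804.7616) = 73.03 mm
Minimum: 3 at 50.91 mm.

3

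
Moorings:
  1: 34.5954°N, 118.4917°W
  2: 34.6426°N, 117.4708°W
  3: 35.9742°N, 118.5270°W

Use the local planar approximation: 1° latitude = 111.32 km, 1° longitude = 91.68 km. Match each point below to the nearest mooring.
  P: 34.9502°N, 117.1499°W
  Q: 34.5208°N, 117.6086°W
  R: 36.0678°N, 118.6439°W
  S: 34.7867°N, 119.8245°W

P→2; Q→2; R→3; S→1

P at 34.9502°N, 117.1499°W:
  1: 129.2012 km
  2: 45.1449 km
  3: 170.0994 km
  → nearest: 2 (45.1449 km)
Q at 34.5208°N, 117.6086°W:
  1: 81.3874 km
  2: 18.5323 km
  3: 182.3904 km
  → nearest: 2 (18.5323 km)
R at 36.0678°N, 118.6439°W:
  1: 164.5004 km
  2: 191.6711 km
  3: 14.9476 km
  → nearest: 3 (14.9476 km)
S at 34.7867°N, 119.8245°W:
  1: 124.0329 km
  2: 216.3826 km
  3: 177.8345 km
  → nearest: 1 (124.0329 km)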